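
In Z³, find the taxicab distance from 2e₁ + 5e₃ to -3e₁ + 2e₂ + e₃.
11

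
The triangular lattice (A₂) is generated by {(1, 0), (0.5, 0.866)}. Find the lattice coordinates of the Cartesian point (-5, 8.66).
-10b₁ + 10b₂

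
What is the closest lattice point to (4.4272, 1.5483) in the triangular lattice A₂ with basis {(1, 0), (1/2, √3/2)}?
(4, 1.732)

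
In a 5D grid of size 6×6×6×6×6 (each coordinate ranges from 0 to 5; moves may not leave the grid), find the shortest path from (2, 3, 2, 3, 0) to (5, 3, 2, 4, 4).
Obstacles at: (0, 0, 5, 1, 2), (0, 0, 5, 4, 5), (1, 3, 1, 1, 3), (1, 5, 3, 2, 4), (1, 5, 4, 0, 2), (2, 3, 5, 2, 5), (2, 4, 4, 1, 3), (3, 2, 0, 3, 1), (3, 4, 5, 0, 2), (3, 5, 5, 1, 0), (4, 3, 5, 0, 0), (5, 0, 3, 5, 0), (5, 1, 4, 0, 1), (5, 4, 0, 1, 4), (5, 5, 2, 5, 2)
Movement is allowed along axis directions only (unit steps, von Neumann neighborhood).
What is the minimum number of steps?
8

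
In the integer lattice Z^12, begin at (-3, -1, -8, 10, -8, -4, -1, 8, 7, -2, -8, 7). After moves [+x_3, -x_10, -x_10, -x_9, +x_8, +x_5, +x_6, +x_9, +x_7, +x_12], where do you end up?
(-3, -1, -7, 10, -7, -3, 0, 9, 7, -4, -8, 8)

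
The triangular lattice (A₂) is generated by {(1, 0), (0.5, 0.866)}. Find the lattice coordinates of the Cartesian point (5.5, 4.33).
3b₁ + 5b₂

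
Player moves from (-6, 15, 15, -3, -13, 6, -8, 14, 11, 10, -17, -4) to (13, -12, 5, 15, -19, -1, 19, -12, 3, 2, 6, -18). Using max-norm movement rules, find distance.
27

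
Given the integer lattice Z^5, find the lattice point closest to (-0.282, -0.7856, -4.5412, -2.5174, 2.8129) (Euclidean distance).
(0, -1, -5, -3, 3)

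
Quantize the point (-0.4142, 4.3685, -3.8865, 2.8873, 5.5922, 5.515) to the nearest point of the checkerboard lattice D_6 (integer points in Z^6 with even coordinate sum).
(0, 4, -4, 3, 6, 5)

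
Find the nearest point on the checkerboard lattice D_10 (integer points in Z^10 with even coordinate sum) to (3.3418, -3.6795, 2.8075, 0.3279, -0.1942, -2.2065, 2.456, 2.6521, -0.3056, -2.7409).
(3, -4, 3, 0, 0, -2, 2, 3, 0, -3)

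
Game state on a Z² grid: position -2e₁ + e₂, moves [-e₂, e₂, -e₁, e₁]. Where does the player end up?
(-2, 1)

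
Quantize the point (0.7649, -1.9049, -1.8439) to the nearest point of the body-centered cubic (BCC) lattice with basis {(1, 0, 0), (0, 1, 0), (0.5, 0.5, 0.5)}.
(1, -2, -2)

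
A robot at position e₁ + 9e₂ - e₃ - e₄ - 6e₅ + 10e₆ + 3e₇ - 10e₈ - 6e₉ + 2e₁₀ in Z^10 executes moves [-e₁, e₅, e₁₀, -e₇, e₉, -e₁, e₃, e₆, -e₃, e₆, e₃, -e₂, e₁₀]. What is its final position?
(-1, 8, 0, -1, -5, 12, 2, -10, -5, 4)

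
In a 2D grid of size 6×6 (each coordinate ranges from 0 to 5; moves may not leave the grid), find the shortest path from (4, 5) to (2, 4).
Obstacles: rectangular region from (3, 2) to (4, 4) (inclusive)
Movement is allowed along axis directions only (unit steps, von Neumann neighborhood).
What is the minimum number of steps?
3
(one shortest path: (4, 5) → (3, 5) → (2, 5) → (2, 4))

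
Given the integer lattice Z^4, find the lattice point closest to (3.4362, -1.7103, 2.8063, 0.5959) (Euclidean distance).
(3, -2, 3, 1)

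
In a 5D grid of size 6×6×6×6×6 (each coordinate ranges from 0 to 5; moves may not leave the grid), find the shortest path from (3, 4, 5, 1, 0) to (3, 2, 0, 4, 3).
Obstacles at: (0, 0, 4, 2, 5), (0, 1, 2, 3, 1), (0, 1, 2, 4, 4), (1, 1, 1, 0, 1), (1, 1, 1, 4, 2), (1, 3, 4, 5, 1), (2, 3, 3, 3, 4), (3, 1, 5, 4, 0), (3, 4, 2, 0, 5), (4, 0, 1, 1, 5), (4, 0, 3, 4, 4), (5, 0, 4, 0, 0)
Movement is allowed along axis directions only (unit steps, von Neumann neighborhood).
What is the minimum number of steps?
13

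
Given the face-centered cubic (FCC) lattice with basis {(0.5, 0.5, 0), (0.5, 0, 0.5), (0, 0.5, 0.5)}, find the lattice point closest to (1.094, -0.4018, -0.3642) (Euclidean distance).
(1, -0.5, -0.5)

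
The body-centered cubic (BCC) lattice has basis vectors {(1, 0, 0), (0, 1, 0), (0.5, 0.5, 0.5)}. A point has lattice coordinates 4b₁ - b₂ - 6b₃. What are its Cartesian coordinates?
(1, -4, -3)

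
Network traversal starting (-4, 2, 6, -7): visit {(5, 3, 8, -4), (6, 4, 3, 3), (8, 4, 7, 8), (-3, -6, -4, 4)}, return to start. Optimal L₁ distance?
100
(one optimal route: (-4, 2, 6, -7) → (5, 3, 8, -4) → (8, 4, 7, 8) → (6, 4, 3, 3) → (-3, -6, -4, 4) → (-4, 2, 6, -7))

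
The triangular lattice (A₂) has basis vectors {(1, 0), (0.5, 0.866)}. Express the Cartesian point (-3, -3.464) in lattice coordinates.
-b₁ - 4b₂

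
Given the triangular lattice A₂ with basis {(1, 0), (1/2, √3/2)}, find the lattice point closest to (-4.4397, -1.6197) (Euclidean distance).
(-4, -1.732)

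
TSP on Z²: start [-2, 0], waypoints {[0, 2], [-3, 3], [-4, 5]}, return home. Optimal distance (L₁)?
18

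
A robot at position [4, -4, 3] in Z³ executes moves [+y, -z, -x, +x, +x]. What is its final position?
(5, -3, 2)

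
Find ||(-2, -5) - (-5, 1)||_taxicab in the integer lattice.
9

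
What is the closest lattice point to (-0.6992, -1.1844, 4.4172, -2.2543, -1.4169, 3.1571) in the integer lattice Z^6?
(-1, -1, 4, -2, -1, 3)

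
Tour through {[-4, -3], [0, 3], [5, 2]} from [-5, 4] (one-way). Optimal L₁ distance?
24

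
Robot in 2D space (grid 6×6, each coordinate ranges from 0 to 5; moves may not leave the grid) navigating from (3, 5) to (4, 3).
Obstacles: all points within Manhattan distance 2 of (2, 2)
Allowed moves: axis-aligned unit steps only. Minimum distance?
3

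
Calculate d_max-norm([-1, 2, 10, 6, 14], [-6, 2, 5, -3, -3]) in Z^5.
17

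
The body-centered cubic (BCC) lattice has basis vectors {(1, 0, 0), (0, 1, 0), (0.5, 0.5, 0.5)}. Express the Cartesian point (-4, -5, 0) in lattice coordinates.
-4b₁ - 5b₂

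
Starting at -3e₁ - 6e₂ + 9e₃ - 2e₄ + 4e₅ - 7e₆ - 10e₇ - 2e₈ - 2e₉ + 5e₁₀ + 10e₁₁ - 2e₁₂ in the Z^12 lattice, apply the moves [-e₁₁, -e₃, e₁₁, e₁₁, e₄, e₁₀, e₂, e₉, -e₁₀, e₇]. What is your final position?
(-3, -5, 8, -1, 4, -7, -9, -2, -1, 5, 11, -2)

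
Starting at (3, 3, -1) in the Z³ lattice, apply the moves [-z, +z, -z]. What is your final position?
(3, 3, -2)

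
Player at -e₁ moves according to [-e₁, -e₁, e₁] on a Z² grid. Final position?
(-2, 0)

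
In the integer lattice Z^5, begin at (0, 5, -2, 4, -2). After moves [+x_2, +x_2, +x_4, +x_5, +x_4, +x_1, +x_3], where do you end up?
(1, 7, -1, 6, -1)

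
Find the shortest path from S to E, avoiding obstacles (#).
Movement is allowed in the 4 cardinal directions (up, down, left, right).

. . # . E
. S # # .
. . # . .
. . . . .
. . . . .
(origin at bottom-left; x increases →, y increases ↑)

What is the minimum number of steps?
8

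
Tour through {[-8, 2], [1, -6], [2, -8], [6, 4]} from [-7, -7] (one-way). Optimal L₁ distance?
44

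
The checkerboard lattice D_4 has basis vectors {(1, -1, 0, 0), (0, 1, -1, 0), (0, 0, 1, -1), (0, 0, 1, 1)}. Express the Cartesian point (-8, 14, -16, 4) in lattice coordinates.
-8b₁ + 6b₂ - 7b₃ - 3b₄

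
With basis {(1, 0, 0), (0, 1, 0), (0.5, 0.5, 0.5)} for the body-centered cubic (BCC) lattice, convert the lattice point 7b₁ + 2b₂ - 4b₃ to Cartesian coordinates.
(5, 0, -2)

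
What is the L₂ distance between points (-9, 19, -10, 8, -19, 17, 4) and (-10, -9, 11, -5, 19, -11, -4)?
60.7207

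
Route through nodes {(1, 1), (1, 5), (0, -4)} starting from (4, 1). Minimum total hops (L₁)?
17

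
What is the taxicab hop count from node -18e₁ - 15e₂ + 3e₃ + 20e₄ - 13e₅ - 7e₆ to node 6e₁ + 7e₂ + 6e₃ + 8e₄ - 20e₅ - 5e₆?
70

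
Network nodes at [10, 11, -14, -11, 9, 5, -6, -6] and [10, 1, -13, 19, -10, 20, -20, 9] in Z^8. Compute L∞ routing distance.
30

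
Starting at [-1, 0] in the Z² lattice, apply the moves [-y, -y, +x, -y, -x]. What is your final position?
(-1, -3)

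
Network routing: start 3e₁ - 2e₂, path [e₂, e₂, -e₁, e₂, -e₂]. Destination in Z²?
(2, 0)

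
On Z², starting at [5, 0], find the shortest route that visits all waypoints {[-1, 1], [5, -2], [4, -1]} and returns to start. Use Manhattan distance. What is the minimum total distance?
18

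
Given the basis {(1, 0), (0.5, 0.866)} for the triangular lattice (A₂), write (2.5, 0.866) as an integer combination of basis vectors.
2b₁ + b₂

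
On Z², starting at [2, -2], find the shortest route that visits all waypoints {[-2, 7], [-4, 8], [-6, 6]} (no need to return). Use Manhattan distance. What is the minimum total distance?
20
(one optimal route: (2, -2) → (-2, 7) → (-4, 8) → (-6, 6))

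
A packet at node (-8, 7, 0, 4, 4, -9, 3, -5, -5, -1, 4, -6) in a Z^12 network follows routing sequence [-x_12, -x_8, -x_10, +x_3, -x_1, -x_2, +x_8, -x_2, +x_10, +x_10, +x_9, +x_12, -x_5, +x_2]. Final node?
(-9, 6, 1, 4, 3, -9, 3, -5, -4, 0, 4, -6)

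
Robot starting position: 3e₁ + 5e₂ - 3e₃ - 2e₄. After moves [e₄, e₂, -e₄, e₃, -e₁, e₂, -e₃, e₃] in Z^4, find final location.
(2, 7, -2, -2)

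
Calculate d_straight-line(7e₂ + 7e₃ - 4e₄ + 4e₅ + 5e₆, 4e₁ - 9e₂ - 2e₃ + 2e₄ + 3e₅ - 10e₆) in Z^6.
24.7992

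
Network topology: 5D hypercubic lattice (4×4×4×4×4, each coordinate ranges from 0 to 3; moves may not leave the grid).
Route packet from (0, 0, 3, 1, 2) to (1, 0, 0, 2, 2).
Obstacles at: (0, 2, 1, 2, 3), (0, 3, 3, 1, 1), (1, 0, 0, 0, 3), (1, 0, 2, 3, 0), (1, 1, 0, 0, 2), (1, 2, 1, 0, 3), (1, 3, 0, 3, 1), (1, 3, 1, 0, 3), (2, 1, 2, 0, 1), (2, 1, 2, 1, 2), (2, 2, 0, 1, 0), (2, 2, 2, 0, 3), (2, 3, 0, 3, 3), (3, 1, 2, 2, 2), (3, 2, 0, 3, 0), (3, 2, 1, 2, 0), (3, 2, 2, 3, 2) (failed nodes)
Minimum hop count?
5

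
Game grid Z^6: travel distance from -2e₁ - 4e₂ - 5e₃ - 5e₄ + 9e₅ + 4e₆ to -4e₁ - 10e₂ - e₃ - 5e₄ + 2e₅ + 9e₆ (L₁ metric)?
24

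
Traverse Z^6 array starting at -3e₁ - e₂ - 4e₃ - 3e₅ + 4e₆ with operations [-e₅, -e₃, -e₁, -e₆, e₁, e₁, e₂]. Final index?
(-2, 0, -5, 0, -4, 3)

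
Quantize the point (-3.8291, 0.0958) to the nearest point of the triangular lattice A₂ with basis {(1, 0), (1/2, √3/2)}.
(-4, 0)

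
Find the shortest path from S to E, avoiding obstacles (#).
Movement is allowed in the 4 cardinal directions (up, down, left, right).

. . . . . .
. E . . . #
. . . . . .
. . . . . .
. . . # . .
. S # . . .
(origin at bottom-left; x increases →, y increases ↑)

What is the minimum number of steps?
4
(one shortest path: (1, 0) → (1, 1) → (1, 2) → (1, 3) → (1, 4))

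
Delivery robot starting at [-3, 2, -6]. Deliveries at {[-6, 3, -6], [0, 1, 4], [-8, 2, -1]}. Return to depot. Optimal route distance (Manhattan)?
40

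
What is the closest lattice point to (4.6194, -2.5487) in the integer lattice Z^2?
(5, -3)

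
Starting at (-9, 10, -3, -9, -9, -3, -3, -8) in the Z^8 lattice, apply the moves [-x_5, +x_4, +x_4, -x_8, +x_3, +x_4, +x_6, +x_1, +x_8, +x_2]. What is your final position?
(-8, 11, -2, -6, -10, -2, -3, -8)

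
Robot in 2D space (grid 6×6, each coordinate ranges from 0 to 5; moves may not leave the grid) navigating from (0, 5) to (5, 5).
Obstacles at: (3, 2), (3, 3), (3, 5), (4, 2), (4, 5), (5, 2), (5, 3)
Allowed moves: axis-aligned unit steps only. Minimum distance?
7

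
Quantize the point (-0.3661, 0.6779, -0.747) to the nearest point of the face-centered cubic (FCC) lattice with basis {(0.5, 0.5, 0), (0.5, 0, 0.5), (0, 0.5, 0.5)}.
(-0.5, 0.5, -1)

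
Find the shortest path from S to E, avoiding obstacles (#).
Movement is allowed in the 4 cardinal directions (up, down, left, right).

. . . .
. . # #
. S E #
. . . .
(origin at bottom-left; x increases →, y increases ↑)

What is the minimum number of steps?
1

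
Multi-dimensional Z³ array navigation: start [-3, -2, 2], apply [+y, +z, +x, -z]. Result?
(-2, -1, 2)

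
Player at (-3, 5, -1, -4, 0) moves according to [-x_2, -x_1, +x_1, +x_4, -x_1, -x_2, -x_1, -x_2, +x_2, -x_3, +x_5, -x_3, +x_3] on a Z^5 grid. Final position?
(-5, 3, -2, -3, 1)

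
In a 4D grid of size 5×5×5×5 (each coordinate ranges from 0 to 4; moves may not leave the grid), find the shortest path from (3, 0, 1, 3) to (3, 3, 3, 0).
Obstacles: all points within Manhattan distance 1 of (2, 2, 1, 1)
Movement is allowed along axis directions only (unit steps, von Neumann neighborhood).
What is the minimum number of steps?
8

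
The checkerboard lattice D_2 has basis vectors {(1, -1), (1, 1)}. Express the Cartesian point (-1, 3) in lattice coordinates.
-2b₁ + b₂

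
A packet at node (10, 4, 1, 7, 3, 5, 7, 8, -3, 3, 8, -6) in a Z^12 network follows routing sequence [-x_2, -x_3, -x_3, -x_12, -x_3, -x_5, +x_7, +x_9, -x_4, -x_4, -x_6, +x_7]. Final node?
(10, 3, -2, 5, 2, 4, 9, 8, -2, 3, 8, -7)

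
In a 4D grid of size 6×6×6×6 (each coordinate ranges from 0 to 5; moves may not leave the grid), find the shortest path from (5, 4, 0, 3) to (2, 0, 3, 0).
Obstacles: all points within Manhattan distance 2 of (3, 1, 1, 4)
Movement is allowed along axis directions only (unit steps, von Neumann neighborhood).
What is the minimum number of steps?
13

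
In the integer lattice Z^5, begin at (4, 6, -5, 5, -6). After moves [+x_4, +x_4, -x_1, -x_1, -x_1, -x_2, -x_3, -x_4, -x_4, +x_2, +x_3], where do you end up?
(1, 6, -5, 5, -6)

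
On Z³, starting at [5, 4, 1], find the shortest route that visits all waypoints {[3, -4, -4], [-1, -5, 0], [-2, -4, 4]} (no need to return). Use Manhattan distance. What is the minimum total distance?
30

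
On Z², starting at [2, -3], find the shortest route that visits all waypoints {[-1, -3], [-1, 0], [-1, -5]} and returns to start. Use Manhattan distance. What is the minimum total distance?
16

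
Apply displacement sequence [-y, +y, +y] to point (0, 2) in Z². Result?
(0, 3)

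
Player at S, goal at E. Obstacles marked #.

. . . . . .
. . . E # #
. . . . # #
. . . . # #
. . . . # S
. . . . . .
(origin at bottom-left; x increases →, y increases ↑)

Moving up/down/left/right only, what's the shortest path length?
7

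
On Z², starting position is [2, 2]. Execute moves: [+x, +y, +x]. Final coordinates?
(4, 3)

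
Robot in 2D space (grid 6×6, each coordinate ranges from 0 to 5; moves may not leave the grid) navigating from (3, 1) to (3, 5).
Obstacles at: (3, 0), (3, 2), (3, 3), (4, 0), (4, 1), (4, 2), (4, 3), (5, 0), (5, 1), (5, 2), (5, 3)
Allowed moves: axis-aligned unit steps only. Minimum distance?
6
(one shortest path: (3, 1) → (2, 1) → (2, 2) → (2, 3) → (2, 4) → (3, 4) → (3, 5))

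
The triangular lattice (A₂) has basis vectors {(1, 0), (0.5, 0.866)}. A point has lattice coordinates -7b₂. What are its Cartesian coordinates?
(-3.5, -6.062)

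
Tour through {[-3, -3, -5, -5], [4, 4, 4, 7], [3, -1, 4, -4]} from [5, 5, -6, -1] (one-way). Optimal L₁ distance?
55
(one optimal route: (5, 5, -6, -1) → (4, 4, 4, 7) → (3, -1, 4, -4) → (-3, -3, -5, -5))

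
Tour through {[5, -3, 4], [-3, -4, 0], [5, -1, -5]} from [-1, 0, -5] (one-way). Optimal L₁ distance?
31
(one optimal route: (-1, 0, -5) → (5, -1, -5) → (5, -3, 4) → (-3, -4, 0))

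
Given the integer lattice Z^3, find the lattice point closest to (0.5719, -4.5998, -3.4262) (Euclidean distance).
(1, -5, -3)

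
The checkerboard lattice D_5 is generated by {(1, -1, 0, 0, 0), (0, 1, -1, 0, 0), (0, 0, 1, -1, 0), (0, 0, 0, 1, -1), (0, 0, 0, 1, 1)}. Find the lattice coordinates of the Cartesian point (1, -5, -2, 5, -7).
b₁ - 4b₂ - 6b₃ + 3b₄ - 4b₅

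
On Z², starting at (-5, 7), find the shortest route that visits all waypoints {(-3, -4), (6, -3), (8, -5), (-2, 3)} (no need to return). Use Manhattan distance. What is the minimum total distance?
29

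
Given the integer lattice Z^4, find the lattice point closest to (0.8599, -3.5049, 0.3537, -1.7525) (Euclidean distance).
(1, -4, 0, -2)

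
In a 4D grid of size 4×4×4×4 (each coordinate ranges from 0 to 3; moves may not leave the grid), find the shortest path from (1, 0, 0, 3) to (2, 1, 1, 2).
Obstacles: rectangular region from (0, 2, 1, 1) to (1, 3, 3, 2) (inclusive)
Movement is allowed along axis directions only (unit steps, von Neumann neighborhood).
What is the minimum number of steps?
4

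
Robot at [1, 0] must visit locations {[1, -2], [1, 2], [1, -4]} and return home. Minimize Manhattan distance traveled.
12
(one optimal route: (1, 0) → (1, -2) → (1, -4) → (1, 2) → (1, 0))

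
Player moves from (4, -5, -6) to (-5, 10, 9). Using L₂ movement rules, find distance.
23.0434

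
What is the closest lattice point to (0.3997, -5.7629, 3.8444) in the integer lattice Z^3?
(0, -6, 4)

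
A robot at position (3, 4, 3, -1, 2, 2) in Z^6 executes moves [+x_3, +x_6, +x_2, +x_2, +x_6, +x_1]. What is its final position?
(4, 6, 4, -1, 2, 4)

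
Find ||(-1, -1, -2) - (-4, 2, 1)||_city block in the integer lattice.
9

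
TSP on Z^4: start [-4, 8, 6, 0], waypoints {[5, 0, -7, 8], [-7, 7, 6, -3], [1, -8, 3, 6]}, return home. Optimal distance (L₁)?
104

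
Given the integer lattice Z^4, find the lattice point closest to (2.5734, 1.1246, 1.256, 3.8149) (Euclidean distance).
(3, 1, 1, 4)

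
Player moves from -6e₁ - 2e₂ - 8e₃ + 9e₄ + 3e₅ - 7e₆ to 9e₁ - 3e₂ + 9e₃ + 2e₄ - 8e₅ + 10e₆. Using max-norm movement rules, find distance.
17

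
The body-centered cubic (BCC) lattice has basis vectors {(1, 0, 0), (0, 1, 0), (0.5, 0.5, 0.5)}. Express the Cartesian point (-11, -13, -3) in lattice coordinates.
-8b₁ - 10b₂ - 6b₃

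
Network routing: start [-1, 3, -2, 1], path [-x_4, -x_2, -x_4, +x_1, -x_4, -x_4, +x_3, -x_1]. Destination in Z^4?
(-1, 2, -1, -3)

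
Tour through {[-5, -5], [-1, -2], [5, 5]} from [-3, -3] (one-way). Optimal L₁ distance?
24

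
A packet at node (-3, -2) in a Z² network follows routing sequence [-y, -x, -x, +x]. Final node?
(-4, -3)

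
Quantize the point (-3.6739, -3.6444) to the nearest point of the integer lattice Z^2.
(-4, -4)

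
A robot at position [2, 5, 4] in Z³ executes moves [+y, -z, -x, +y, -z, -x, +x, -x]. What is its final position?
(0, 7, 2)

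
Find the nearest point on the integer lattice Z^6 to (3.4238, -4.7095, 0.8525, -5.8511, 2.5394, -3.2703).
(3, -5, 1, -6, 3, -3)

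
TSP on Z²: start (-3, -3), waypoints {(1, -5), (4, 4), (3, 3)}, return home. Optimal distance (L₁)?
32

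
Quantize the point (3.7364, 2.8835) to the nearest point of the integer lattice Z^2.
(4, 3)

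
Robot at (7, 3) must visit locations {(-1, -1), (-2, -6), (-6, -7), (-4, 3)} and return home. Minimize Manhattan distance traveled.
46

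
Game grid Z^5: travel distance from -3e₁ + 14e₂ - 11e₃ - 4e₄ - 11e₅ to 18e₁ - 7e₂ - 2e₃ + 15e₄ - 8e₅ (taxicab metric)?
73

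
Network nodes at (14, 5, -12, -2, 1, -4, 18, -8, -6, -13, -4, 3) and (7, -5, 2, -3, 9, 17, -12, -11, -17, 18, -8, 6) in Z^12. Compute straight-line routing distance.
53.5444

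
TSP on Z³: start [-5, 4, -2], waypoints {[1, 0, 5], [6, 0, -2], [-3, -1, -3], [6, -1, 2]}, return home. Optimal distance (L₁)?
50
(one optimal route: (-5, 4, -2) → (1, 0, 5) → (6, -1, 2) → (6, 0, -2) → (-3, -1, -3) → (-5, 4, -2))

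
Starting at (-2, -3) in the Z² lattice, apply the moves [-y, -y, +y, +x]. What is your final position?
(-1, -4)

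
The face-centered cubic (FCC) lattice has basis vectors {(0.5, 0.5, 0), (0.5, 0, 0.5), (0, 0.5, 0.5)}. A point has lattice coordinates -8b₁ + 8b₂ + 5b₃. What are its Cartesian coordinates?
(0, -1.5, 6.5)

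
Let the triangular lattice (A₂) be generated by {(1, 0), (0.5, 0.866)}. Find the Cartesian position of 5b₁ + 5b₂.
(7.5, 4.33)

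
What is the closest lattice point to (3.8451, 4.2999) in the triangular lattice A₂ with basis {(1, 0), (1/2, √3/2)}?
(3.5, 4.33)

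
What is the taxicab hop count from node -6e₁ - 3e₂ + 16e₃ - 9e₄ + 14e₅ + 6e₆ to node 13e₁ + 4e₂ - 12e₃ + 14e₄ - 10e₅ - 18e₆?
125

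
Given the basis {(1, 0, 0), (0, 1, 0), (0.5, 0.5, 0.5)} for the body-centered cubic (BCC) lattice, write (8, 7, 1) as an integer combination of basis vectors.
7b₁ + 6b₂ + 2b₃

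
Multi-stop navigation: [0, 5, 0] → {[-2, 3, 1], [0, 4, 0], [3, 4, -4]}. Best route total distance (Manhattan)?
16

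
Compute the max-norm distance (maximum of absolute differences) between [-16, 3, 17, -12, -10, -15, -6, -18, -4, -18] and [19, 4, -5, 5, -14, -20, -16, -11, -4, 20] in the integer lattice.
38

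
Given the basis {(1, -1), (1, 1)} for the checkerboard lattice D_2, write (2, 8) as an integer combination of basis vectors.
-3b₁ + 5b₂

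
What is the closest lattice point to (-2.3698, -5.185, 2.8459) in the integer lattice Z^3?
(-2, -5, 3)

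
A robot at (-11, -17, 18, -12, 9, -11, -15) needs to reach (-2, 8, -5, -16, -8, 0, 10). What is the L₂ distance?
47.8121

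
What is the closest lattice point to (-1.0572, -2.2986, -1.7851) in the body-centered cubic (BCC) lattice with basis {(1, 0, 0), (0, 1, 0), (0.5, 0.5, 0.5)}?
(-1, -2, -2)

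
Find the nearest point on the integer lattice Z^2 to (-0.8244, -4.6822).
(-1, -5)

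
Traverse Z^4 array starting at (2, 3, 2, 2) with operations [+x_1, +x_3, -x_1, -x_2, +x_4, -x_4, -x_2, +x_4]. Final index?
(2, 1, 3, 3)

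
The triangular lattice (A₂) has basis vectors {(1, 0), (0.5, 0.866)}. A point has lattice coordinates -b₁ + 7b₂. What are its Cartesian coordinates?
(2.5, 6.062)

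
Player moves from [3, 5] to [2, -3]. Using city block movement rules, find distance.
9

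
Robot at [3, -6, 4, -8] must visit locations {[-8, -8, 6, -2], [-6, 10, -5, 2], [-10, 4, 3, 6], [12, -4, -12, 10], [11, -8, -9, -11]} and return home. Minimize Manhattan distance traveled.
170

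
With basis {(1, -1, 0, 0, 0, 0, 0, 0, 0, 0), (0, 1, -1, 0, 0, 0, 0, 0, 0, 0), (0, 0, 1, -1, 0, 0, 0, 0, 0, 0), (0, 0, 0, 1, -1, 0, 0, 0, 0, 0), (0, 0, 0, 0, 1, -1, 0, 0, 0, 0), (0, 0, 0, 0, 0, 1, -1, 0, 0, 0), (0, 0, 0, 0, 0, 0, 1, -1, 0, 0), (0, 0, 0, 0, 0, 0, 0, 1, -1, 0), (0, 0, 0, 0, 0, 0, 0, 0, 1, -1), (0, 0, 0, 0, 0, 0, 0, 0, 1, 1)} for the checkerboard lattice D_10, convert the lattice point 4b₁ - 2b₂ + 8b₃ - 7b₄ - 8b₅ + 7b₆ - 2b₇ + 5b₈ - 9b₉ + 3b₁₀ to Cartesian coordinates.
(4, -6, 10, -15, -1, 15, -9, 7, -11, 12)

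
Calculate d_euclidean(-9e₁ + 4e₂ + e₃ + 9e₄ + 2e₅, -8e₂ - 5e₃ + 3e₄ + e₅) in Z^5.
17.2627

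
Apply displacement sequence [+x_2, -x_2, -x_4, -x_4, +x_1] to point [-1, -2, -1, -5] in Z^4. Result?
(0, -2, -1, -7)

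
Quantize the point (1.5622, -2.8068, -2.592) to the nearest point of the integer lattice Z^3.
(2, -3, -3)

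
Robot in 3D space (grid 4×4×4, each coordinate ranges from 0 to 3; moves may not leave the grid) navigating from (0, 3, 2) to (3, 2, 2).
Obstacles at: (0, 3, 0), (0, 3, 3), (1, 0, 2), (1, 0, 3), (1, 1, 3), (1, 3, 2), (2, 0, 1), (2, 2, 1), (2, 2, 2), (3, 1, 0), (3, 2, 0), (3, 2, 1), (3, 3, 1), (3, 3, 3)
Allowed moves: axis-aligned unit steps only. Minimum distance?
6
(one shortest path: (0, 3, 2) → (0, 2, 2) → (1, 2, 2) → (1, 1, 2) → (2, 1, 2) → (3, 1, 2) → (3, 2, 2))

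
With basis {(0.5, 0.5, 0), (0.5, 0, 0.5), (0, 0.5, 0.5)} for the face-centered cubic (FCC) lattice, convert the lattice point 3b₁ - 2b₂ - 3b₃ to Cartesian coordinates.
(0.5, 0, -2.5)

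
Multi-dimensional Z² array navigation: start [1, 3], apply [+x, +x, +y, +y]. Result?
(3, 5)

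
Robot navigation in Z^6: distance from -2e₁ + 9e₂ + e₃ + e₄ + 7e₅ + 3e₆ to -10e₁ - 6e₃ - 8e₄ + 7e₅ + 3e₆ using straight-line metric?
16.5831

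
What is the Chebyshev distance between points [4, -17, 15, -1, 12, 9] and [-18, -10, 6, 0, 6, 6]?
22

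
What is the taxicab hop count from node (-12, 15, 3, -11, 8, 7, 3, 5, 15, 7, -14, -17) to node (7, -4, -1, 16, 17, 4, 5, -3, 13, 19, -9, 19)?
146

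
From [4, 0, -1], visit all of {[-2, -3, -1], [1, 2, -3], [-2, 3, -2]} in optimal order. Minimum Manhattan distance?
19
(one optimal route: (4, 0, -1) → (1, 2, -3) → (-2, 3, -2) → (-2, -3, -1))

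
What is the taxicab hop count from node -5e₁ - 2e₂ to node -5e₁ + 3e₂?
5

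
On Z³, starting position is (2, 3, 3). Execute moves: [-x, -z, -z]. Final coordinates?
(1, 3, 1)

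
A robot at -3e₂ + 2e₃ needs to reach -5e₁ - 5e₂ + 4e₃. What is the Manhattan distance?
9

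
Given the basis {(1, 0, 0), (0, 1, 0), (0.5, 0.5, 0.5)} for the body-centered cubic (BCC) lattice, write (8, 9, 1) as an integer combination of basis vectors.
7b₁ + 8b₂ + 2b₃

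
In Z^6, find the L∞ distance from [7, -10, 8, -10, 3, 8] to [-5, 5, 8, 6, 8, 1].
16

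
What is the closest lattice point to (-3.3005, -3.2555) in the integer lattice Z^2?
(-3, -3)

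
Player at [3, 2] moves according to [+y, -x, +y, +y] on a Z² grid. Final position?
(2, 5)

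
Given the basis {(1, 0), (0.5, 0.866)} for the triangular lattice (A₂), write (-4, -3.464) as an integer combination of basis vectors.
-2b₁ - 4b₂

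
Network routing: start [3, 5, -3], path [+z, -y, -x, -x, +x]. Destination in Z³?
(2, 4, -2)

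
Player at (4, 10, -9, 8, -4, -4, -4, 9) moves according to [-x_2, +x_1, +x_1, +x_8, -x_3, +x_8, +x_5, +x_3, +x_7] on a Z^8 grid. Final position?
(6, 9, -9, 8, -3, -4, -3, 11)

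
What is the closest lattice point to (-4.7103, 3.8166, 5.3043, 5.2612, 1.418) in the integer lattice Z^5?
(-5, 4, 5, 5, 1)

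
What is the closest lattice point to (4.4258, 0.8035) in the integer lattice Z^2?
(4, 1)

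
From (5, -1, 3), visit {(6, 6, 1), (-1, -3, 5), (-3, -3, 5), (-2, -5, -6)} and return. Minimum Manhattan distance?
62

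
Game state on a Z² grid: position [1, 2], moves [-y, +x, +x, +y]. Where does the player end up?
(3, 2)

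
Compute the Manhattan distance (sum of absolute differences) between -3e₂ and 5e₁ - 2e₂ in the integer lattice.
6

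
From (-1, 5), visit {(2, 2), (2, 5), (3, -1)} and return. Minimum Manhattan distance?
20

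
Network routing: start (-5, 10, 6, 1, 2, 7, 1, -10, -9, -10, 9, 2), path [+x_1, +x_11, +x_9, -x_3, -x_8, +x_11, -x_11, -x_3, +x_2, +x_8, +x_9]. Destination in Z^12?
(-4, 11, 4, 1, 2, 7, 1, -10, -7, -10, 10, 2)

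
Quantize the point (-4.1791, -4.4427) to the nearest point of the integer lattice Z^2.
(-4, -4)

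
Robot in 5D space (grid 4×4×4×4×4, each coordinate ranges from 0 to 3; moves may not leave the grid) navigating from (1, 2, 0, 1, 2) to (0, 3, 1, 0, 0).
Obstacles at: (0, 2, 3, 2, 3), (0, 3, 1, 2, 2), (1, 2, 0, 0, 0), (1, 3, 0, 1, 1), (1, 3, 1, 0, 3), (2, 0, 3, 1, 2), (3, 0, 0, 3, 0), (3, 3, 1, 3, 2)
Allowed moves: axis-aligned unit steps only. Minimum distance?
6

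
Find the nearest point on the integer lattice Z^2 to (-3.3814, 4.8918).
(-3, 5)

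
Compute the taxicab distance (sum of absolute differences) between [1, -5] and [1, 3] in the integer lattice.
8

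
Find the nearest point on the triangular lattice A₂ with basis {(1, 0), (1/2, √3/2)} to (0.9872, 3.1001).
(1, 3.464)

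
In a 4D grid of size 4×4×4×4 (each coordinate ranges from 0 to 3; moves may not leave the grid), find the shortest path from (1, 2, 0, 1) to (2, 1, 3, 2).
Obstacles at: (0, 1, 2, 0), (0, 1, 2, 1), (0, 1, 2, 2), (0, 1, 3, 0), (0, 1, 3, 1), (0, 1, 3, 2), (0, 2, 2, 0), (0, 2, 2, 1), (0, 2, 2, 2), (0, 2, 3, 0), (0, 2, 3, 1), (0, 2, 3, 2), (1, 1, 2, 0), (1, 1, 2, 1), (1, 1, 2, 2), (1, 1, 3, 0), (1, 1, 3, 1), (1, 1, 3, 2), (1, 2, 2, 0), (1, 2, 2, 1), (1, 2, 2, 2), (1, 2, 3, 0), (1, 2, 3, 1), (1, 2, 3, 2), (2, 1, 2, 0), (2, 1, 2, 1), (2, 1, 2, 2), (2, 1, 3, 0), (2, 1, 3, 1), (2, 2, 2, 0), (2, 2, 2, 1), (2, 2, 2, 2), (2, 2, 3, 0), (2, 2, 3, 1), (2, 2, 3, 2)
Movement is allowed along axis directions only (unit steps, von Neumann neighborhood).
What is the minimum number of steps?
8
(one shortest path: (1, 2, 0, 1) → (2, 2, 0, 1) → (3, 2, 0, 1) → (3, 1, 0, 1) → (3, 1, 1, 1) → (3, 1, 2, 1) → (3, 1, 3, 1) → (3, 1, 3, 2) → (2, 1, 3, 2))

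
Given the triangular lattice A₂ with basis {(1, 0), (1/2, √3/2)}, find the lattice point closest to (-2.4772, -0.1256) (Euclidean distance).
(-2, 0)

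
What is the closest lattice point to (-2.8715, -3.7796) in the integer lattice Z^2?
(-3, -4)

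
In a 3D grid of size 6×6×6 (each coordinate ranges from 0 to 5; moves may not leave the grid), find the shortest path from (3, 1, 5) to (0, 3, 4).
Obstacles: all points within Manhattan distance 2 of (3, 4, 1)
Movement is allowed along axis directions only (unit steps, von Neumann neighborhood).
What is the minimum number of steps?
6
(one shortest path: (3, 1, 5) → (2, 1, 5) → (1, 1, 5) → (0, 1, 5) → (0, 2, 5) → (0, 3, 5) → (0, 3, 4))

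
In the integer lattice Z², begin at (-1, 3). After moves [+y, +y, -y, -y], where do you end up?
(-1, 3)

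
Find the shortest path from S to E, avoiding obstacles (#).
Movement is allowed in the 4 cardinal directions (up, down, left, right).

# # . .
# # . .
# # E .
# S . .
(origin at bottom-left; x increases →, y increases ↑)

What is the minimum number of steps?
2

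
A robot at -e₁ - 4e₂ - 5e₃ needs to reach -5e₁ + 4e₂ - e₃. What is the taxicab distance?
16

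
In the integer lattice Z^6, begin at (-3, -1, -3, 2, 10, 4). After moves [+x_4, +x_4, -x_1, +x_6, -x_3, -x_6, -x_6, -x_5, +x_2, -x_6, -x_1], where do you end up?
(-5, 0, -4, 4, 9, 2)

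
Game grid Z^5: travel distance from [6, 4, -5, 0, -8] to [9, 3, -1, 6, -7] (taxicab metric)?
15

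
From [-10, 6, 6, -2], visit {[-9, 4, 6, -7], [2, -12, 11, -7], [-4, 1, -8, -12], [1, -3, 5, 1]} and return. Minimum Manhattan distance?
126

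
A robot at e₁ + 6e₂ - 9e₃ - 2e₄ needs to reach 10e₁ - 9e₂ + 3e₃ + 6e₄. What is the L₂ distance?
22.6716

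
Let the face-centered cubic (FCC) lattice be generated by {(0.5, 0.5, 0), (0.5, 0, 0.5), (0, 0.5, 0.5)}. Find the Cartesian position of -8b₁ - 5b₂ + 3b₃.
(-6.5, -2.5, -1)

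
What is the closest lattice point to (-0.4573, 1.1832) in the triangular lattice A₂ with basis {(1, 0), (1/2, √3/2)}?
(-0.5, 0.866)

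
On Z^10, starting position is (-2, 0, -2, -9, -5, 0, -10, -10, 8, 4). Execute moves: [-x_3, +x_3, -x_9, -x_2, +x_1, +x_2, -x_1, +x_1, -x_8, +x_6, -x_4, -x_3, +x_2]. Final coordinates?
(-1, 1, -3, -10, -5, 1, -10, -11, 7, 4)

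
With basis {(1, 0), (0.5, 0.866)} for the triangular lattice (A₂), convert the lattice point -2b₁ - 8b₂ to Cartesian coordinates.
(-6, -6.928)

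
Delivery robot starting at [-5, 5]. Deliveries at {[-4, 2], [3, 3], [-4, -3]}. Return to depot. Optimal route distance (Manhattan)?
32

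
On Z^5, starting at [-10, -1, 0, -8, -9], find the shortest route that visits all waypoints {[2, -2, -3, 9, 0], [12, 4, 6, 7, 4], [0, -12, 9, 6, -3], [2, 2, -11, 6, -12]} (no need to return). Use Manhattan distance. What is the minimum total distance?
139
(one optimal route: (-10, -1, 0, -8, -9) → (2, 2, -11, 6, -12) → (2, -2, -3, 9, 0) → (0, -12, 9, 6, -3) → (12, 4, 6, 7, 4))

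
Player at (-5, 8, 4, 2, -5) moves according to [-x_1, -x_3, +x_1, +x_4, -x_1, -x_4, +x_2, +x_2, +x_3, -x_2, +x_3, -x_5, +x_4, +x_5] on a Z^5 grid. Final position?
(-6, 9, 5, 3, -5)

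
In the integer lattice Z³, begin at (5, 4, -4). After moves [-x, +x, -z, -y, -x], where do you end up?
(4, 3, -5)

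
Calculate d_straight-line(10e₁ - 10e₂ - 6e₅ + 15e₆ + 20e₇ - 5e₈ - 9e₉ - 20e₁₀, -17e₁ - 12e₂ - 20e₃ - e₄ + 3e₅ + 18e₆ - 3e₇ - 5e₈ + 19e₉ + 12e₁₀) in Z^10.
59.6741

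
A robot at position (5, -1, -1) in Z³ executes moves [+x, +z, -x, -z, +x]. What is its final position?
(6, -1, -1)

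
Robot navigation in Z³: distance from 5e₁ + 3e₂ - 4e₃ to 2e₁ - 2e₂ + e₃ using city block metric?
13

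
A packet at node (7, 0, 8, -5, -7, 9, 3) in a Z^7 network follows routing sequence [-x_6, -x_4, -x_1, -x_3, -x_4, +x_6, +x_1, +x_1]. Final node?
(8, 0, 7, -7, -7, 9, 3)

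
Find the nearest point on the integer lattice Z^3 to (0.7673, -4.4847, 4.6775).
(1, -4, 5)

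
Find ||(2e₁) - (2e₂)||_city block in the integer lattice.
4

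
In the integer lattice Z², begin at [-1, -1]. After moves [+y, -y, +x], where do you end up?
(0, -1)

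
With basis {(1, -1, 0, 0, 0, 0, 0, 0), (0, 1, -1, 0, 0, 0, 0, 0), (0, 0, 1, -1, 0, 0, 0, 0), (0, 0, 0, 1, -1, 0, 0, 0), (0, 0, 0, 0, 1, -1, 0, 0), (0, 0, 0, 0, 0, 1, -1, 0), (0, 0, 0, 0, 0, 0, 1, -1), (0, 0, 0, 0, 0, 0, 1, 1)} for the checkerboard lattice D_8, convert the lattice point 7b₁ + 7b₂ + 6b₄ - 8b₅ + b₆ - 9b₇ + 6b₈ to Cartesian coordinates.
(7, 0, -7, 6, -14, 9, -4, 15)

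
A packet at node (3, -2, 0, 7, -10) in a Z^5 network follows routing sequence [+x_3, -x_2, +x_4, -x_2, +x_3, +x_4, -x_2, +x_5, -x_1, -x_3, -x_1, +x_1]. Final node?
(2, -5, 1, 9, -9)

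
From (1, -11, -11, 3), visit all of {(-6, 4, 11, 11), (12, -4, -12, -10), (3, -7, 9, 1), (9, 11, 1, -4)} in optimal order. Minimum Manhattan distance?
138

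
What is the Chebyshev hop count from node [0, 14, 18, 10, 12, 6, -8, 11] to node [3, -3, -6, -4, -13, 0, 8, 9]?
25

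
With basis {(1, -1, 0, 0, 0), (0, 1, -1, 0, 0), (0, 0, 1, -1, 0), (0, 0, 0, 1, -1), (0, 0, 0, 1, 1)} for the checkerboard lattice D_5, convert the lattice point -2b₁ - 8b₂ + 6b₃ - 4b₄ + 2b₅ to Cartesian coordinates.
(-2, -6, 14, -8, 6)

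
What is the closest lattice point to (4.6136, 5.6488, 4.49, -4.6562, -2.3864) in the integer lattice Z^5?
(5, 6, 4, -5, -2)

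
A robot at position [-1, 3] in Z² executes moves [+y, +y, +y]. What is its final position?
(-1, 6)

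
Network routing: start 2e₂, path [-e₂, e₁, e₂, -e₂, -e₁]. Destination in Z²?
(0, 1)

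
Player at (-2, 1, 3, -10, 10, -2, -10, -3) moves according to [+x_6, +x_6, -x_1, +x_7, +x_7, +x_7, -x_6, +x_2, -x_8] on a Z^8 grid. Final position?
(-3, 2, 3, -10, 10, -1, -7, -4)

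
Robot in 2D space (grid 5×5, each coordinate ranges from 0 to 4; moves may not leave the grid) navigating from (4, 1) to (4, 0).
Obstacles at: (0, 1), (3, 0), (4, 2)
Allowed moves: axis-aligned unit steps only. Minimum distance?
1
(one shortest path: (4, 1) → (4, 0))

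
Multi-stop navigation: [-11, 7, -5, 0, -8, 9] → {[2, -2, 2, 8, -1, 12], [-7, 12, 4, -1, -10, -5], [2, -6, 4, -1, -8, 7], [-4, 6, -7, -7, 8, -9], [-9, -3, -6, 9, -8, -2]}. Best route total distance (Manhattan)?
191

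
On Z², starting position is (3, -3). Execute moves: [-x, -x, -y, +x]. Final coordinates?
(2, -4)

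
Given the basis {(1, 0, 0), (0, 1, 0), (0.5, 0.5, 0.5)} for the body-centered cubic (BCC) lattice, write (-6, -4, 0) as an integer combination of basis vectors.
-6b₁ - 4b₂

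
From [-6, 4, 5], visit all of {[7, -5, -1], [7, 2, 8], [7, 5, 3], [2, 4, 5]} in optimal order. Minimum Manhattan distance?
40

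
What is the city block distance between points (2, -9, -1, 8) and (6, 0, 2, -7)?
31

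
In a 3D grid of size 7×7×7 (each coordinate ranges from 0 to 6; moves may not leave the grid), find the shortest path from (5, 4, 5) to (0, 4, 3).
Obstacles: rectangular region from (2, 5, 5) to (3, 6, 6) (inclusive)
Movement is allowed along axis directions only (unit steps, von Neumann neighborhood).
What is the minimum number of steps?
7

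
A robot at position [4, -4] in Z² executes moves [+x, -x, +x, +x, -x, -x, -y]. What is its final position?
(4, -5)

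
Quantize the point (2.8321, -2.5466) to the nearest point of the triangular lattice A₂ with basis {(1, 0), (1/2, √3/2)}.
(2.5, -2.598)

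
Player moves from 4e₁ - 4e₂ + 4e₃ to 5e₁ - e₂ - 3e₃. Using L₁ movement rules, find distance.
11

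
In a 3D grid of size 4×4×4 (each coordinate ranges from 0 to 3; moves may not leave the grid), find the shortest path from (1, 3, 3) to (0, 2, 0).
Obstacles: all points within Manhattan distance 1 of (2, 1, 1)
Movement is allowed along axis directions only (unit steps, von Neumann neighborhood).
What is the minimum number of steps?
5
(one shortest path: (1, 3, 3) → (0, 3, 3) → (0, 2, 3) → (0, 2, 2) → (0, 2, 1) → (0, 2, 0))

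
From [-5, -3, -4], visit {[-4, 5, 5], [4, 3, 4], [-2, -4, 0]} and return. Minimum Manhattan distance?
54
(one optimal route: (-5, -3, -4) → (-4, 5, 5) → (4, 3, 4) → (-2, -4, 0) → (-5, -3, -4))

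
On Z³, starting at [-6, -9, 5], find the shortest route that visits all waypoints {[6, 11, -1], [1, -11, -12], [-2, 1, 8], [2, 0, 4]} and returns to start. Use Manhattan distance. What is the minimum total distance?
110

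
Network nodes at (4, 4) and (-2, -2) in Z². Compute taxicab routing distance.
12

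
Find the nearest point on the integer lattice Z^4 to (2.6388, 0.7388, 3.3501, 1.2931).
(3, 1, 3, 1)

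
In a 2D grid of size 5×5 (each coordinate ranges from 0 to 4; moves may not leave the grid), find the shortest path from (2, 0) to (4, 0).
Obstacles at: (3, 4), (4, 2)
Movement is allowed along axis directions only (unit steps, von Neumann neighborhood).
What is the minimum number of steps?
2
(one shortest path: (2, 0) → (3, 0) → (4, 0))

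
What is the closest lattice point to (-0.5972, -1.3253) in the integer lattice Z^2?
(-1, -1)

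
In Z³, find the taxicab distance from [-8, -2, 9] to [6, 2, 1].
26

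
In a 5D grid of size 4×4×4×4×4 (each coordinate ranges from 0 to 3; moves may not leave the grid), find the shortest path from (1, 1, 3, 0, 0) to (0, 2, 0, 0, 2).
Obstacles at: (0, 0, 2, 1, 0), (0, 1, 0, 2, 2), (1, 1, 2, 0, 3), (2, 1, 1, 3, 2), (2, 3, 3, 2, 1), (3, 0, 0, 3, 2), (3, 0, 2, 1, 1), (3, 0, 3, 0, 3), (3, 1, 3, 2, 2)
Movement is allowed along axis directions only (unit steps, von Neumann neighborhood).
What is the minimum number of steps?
7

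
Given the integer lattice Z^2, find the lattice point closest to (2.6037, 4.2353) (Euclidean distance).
(3, 4)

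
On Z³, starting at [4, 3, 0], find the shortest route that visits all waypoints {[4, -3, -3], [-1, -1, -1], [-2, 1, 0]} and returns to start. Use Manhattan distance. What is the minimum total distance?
30
(one optimal route: (4, 3, 0) → (4, -3, -3) → (-1, -1, -1) → (-2, 1, 0) → (4, 3, 0))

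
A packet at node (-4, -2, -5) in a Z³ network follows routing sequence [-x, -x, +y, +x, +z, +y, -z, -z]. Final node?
(-5, 0, -6)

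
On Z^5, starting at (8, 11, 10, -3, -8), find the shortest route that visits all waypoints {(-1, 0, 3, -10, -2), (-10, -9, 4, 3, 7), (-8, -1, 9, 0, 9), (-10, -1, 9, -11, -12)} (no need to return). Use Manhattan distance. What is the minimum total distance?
121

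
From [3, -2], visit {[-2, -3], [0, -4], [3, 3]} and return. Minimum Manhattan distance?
24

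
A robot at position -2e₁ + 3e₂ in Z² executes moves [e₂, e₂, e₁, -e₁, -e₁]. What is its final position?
(-3, 5)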